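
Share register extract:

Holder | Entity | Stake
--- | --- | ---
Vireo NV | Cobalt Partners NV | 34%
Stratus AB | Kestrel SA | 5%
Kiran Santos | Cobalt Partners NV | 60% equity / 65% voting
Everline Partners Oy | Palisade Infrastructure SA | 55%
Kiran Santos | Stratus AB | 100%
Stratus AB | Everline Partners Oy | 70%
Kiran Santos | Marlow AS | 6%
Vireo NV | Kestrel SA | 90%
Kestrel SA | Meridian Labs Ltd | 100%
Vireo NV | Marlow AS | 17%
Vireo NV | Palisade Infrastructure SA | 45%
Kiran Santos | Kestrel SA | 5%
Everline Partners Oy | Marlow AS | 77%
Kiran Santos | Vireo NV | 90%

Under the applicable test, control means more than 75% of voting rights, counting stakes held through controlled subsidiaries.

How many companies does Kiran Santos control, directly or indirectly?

5

Kiran holds 100% of Stratus, so Kiran controls Stratus.
Kiran holds 90% of Vireo, so Kiran controls Vireo.
Vireo and Kiran together hold 34% + 65% = 99% of Cobalt, so Kiran controls Cobalt.
Kiran and Stratus and Vireo together hold 5% + 5% + 90% = 100% of Kestrel, so Kiran controls Kestrel.
Kestrel holds 100% of Meridian, so Kiran controls Meridian.
No other company's threshold is met.
Kiran controls 5 companies.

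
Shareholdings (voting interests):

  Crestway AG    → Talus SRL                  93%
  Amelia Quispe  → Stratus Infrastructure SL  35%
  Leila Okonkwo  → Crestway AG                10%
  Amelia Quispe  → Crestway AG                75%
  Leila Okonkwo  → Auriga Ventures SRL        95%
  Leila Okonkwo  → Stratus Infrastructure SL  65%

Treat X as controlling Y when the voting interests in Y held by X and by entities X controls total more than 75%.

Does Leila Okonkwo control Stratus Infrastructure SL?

No

Leila holds 95% of Auriga, so Leila controls Auriga.
In Stratus, Leila's side holds only 65%, not > 75%.
So Leila does not control Stratus.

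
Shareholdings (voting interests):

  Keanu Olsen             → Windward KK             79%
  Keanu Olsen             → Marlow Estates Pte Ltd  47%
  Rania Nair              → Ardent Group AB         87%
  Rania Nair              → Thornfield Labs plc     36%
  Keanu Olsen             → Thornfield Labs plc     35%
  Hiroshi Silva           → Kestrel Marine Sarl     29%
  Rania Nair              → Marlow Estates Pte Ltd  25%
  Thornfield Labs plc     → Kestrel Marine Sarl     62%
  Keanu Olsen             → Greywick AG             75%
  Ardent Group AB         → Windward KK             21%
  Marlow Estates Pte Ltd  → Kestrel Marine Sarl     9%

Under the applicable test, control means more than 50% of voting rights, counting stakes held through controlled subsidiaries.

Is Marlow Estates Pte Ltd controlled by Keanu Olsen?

No

Keanu holds 75% of Greywick, so Keanu controls Greywick.
Keanu holds 79% of Windward, so Keanu controls Windward.
In Marlow, Keanu's side holds only 47%, not > 50%.
So Keanu does not control Marlow.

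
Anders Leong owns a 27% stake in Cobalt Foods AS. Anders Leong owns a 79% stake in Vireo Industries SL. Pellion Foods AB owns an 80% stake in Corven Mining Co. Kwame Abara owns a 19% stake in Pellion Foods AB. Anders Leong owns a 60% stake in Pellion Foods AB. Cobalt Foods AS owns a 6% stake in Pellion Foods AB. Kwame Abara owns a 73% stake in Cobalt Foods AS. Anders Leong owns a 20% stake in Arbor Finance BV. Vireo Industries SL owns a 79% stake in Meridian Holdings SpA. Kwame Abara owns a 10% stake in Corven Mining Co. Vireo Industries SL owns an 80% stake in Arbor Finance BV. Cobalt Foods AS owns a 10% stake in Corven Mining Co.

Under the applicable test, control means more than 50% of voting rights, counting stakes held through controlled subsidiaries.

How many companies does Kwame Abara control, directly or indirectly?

1

Kwame holds 73% of Cobalt, so Kwame controls Cobalt.
No other company's threshold is met.
Kwame controls 1 company.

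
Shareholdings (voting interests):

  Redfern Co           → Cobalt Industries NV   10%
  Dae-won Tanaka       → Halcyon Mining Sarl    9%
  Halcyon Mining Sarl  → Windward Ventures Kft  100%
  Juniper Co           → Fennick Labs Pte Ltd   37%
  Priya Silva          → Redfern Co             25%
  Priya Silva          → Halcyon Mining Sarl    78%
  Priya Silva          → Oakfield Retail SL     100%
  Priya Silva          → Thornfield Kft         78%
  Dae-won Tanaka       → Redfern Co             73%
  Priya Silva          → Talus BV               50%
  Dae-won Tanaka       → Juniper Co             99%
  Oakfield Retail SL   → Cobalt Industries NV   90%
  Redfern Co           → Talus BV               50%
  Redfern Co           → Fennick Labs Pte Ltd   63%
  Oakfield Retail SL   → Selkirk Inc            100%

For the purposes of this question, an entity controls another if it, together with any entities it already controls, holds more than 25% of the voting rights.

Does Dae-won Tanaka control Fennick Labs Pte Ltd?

Dae-won holds 73% of Redfern, so Dae-won controls Redfern.
Dae-won holds 99% of Juniper, so Dae-won controls Juniper.
Redfern and Juniper together hold 63% + 37% = 100% of Fennick, so Dae-won controls Fennick.

Yes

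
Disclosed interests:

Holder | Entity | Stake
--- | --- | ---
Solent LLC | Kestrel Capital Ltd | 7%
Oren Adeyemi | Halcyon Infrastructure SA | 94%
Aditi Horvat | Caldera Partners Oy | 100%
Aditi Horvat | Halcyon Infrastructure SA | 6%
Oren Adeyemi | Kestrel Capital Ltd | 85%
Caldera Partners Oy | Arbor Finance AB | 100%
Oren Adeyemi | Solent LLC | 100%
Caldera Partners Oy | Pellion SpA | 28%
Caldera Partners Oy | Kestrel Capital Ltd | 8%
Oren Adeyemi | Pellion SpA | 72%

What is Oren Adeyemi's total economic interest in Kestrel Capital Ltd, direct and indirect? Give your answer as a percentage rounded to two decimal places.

Oren reaches Kestrel along 2 paths.
Via Solent: 100% × 7% = 7%.
Direct stake: 85% = 85%.
Total: 7% + 85% = 92%.
Rounded: 92.00%.

92.00%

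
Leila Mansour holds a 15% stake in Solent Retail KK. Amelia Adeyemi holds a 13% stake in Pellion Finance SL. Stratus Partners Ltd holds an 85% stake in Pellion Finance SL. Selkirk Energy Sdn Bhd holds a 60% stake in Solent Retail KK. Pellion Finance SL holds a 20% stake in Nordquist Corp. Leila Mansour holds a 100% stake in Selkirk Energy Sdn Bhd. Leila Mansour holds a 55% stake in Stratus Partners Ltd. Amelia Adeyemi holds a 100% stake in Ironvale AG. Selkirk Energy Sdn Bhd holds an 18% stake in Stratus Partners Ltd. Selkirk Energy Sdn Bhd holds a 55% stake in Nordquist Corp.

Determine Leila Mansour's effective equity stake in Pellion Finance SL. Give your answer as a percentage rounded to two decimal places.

Leila reaches Pellion along 2 paths.
Via Selkirk → Stratus: 100% × 18% × 85% = 15.3%.
Via Stratus: 55% × 85% = 46.75%.
Total: 15.3% + 46.75% = 62.05%.

62.05%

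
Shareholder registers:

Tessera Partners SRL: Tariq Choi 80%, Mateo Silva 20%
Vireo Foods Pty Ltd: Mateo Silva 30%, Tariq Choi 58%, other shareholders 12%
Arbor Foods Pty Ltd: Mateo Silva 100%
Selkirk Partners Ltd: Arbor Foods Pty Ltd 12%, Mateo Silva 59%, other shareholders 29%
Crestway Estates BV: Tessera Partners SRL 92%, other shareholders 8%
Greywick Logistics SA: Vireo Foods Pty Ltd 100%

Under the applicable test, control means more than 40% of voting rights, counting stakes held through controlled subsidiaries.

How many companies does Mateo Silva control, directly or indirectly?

2

Mateo holds 100% of Arbor, so Mateo controls Arbor.
Arbor and Mateo together hold 12% + 59% = 71% of Selkirk, so Mateo controls Selkirk.
No other company's threshold is met.
Mateo controls 2 companies.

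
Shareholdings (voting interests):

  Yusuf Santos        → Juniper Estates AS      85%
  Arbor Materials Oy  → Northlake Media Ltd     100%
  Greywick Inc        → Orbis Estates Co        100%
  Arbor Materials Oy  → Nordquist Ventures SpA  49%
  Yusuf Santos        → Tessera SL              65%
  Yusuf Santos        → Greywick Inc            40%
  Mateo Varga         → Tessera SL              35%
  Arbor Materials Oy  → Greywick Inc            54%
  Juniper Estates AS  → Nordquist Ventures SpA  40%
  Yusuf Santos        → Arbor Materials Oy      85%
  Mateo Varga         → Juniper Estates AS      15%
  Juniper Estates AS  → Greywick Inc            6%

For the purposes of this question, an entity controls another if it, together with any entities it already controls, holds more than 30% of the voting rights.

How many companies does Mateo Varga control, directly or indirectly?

1

Mateo holds 35% of Tessera, so Mateo controls Tessera.
No other company's threshold is met.
Mateo controls 1 company.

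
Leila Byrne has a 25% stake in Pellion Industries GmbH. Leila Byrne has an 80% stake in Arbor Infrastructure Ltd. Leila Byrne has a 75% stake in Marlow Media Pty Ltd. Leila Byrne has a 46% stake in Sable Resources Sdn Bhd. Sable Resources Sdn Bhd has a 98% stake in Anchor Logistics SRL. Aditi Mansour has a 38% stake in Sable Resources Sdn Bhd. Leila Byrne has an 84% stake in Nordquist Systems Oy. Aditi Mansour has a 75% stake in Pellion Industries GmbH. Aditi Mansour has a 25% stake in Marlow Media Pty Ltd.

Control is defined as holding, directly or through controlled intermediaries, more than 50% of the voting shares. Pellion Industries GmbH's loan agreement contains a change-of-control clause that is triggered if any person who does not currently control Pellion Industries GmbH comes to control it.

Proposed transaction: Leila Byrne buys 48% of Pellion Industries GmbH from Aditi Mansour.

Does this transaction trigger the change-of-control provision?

The purchase adds only to Leila's holdings (Aditi's stake shrinks), so Leila is the only person who could newly come to control Pellion.
Leila holds 80% of Arbor, so Leila controls Arbor.
Leila holds 75% of Marlow, so Leila controls Marlow.
Leila holds 84% of Nordquist, so Leila controls Nordquist.
In Pellion, Leila's side holds only 25%, not > 50%.
So before the transaction, Leila does not control Pellion.
After the purchase, Leila's direct stake in Pellion rises to 25% + 48% = 73%, and Aditi's stake falls to 27%.
Leila holds 73% of Pellion, so Leila controls Pellion.
Leila did not control Pellion before and does after, so the clause is triggered.

Yes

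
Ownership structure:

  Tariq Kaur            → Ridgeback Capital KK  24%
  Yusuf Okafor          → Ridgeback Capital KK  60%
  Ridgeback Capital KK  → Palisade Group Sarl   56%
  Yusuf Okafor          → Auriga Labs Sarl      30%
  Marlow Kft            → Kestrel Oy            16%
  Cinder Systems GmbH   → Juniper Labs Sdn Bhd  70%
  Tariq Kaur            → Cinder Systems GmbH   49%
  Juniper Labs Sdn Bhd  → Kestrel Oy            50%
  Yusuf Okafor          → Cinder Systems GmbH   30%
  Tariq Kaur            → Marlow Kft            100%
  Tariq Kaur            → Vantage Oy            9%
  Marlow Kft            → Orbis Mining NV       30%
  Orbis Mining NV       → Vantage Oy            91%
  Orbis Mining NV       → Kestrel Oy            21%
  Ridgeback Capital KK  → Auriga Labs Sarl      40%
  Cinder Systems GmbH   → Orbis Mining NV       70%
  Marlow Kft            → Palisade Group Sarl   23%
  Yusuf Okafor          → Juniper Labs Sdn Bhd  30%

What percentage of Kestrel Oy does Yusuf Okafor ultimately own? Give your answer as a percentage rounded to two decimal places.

Yusuf reaches Kestrel along 3 paths.
Via Cinder → Orbis: 30% × 70% × 21% = 4.41%.
Via Juniper: 30% × 50% = 15%.
Via Cinder → Juniper: 30% × 70% × 50% = 10.5%.
Total: 4.41% + 15% + 10.5% = 29.91%.

29.91%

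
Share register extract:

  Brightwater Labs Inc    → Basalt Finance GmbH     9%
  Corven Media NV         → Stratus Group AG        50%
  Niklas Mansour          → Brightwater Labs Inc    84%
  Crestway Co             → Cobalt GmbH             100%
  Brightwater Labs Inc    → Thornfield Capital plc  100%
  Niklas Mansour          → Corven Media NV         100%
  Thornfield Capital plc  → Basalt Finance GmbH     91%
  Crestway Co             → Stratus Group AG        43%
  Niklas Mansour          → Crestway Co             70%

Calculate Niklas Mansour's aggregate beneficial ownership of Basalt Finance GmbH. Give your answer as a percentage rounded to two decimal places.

84.00%

Niklas reaches Basalt along 2 paths.
Via Brightwater: 84% × 9% = 7.56%.
Via Brightwater → Thornfield: 84% × 100% × 91% = 76.44%.
Total: 7.56% + 76.44% = 84%.
Rounded: 84.00%.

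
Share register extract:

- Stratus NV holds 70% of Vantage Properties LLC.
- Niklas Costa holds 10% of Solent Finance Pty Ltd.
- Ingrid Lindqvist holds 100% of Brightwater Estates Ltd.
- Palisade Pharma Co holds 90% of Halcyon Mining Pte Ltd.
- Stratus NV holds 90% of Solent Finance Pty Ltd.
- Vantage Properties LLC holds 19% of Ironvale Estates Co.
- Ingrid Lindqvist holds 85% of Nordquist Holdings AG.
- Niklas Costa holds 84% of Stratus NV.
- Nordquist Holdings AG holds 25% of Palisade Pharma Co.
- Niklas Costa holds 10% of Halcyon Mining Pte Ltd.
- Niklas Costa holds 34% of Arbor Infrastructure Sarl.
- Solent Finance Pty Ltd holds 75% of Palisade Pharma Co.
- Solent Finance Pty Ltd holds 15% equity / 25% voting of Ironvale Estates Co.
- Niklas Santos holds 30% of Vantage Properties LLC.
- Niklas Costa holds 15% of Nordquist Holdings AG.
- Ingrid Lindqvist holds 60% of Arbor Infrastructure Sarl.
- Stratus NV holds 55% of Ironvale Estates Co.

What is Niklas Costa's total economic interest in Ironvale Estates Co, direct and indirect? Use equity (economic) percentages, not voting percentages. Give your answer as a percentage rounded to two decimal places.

Niklas Costa reaches Ironvale along 4 paths.
Via Solent: 10% × 15% = 1.5%.
Via Stratus → Solent: 84% × 90% × 15% = 11.34%.
Via Stratus: 84% × 55% = 46.2%.
Via Stratus → Vantage: 84% × 70% × 19% = 11.172%.
Total: 1.5% + 11.34% + 46.2% + 11.172% = 70.212%.
Rounded: 70.21%.

70.21%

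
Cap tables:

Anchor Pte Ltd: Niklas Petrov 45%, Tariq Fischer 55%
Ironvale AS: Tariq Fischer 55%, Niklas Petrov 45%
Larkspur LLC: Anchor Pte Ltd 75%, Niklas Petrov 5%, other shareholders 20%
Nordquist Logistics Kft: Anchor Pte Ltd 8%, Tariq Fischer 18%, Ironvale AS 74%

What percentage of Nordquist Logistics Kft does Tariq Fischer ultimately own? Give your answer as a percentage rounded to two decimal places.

63.10%

Tariq reaches Nordquist along 3 paths.
Via Anchor: 55% × 8% = 4.4%.
Direct stake: 18% = 18%.
Via Ironvale: 55% × 74% = 40.7%.
Total: 4.4% + 18% + 40.7% = 63.1%.
Rounded: 63.10%.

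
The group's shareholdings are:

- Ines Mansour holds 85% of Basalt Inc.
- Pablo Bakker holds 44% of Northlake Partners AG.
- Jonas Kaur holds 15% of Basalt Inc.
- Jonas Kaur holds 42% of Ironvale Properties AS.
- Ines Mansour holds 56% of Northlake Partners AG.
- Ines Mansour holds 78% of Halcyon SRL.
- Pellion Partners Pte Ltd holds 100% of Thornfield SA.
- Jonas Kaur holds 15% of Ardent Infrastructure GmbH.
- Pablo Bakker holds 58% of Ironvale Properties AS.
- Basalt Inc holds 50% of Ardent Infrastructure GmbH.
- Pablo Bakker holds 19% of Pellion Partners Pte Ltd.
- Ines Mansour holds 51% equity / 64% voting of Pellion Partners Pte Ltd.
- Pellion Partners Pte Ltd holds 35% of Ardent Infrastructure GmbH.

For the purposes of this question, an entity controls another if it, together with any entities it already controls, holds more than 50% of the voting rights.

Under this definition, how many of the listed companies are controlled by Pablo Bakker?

Pablo holds 58% of Ironvale, so Pablo controls Ironvale.
No other company's threshold is met.
Pablo controls 1 company.

1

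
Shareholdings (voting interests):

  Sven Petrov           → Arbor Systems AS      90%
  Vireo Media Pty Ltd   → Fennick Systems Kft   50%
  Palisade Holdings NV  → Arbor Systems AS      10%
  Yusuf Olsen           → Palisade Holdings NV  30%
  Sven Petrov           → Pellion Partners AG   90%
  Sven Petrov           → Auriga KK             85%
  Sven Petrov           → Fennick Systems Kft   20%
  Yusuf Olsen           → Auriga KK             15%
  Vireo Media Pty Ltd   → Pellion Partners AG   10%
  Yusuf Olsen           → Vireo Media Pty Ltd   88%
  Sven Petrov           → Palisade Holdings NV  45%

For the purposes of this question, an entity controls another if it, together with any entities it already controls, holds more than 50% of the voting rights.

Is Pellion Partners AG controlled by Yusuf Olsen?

Yusuf holds 88% of Vireo, so Yusuf controls Vireo.
In Pellion, Yusuf's side holds only 10%, not > 50%.
So Yusuf does not control Pellion.

No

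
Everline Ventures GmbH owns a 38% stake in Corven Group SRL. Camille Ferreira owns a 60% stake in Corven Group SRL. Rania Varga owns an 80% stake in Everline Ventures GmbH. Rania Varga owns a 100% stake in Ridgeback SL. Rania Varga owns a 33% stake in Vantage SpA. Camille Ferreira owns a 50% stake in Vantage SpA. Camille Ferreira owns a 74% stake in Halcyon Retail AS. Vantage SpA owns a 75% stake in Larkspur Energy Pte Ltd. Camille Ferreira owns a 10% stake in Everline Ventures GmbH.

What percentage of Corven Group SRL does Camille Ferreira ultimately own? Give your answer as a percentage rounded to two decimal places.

Camille reaches Corven along 2 paths.
Via Everline: 10% × 38% = 3.8%.
Direct stake: 60% = 60%.
Total: 3.8% + 60% = 63.8%.
Rounded: 63.80%.

63.80%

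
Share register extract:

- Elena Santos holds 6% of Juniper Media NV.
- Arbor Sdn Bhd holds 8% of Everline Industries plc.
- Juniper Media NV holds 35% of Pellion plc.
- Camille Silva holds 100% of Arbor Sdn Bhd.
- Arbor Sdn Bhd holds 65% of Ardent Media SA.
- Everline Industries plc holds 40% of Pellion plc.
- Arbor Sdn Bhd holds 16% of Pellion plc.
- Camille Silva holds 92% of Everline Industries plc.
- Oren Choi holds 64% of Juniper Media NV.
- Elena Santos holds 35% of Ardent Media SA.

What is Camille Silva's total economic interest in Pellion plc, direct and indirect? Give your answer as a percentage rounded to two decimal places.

56.00%

Camille reaches Pellion along 3 paths.
Via Everline: 92% × 40% = 36.8%.
Via Arbor → Everline: 100% × 8% × 40% = 3.2%.
Via Arbor: 100% × 16% = 16%.
Total: 36.8% + 3.2% + 16% = 56%.
Rounded: 56.00%.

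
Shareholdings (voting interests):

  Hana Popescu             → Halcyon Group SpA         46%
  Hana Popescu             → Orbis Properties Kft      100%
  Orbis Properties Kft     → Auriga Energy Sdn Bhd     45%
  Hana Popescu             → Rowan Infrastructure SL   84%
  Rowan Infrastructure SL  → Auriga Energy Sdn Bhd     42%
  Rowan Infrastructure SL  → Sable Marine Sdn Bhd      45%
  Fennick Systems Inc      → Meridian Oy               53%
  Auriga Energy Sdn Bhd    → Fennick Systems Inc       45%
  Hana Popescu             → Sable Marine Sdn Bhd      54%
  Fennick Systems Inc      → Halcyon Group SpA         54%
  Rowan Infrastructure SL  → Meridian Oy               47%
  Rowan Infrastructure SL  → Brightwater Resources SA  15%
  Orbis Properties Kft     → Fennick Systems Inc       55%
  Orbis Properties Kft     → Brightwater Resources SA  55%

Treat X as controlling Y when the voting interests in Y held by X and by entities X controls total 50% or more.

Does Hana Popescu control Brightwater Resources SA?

Yes

Hana holds 100% of Orbis, so Hana controls Orbis.
Hana holds 84% of Rowan, so Hana controls Rowan.
Rowan and Orbis together hold 15% + 55% = 70% of Brightwater, so Hana controls Brightwater.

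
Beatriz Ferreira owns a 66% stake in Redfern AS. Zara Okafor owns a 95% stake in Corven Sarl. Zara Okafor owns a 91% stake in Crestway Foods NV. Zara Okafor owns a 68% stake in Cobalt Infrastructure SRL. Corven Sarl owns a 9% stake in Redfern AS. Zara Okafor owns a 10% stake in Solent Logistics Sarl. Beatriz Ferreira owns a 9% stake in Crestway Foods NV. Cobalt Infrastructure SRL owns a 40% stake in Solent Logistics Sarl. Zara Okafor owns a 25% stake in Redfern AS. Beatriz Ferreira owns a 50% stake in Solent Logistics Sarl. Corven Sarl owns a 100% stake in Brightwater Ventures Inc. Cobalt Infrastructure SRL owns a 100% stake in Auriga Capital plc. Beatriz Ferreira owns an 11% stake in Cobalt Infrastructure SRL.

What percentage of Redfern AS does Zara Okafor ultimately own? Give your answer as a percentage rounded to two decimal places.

33.55%

Zara reaches Redfern along 2 paths.
Direct stake: 25% = 25%.
Via Corven: 95% × 9% = 8.55%.
Total: 25% + 8.55% = 33.55%.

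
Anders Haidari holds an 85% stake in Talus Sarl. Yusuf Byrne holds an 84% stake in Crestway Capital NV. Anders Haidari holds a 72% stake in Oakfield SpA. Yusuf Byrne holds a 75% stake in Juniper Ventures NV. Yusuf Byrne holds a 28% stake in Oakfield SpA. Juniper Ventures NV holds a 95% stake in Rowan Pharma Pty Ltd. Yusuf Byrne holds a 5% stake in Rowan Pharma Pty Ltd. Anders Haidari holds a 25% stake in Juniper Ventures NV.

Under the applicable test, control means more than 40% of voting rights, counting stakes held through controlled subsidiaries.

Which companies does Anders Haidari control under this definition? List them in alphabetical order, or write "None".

Oakfield SpA, Talus Sarl

Anders holds 72% of Oakfield, so Anders controls Oakfield.
Anders holds 85% of Talus, so Anders controls Talus.
No other company's threshold is met.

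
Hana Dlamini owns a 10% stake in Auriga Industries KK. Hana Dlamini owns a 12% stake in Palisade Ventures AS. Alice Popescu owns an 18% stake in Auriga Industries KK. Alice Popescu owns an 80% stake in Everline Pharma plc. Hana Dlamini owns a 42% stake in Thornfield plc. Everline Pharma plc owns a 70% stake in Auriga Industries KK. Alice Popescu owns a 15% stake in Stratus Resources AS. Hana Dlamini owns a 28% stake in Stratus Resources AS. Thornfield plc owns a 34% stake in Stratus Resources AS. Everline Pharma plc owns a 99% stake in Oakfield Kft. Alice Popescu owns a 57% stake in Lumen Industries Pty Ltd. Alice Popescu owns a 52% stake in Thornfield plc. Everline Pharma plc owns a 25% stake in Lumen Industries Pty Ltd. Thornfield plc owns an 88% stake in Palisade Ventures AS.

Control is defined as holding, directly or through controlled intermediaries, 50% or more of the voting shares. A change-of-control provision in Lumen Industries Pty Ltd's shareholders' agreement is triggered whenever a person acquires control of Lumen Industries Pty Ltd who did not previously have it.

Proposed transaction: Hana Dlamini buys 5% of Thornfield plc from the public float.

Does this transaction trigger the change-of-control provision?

The purchase changes only Hana's holdings, so Hana is the only person who could newly come to control Lumen.
Hana's largest direct stake is 42% in Thornfield, which does not meet the threshold, so Hana controls no company.
Neither Hana nor any entity Hana controls holds any voting interest in Lumen.
So before the transaction, Hana does not control Lumen.
After the purchase, Hana's direct stake in Thornfield rises to 42% + 5% = 47%.
Hana's side now holds 47% of Thornfield, not ≥ 50%, so Hana still does not control Thornfield.
After the transaction, neither Hana nor any entity Hana controls holds a voting interest in Lumen, so Hana still does not control it.
No new person acquires control, so the clause is not triggered.

No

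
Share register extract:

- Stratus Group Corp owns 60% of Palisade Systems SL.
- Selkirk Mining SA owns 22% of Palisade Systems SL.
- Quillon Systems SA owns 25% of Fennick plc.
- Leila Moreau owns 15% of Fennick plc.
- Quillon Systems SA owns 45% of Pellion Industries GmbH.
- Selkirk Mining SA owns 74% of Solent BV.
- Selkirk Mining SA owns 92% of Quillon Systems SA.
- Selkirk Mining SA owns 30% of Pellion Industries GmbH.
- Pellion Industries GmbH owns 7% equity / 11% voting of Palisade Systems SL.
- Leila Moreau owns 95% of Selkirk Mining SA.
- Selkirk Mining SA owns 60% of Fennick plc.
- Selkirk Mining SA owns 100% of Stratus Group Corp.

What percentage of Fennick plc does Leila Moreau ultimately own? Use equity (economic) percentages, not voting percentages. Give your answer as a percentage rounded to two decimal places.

Leila reaches Fennick along 3 paths.
Via Selkirk → Quillon: 95% × 92% × 25% = 21.85%.
Direct stake: 15% = 15%.
Via Selkirk: 95% × 60% = 57%.
Total: 21.85% + 15% + 57% = 93.85%.

93.85%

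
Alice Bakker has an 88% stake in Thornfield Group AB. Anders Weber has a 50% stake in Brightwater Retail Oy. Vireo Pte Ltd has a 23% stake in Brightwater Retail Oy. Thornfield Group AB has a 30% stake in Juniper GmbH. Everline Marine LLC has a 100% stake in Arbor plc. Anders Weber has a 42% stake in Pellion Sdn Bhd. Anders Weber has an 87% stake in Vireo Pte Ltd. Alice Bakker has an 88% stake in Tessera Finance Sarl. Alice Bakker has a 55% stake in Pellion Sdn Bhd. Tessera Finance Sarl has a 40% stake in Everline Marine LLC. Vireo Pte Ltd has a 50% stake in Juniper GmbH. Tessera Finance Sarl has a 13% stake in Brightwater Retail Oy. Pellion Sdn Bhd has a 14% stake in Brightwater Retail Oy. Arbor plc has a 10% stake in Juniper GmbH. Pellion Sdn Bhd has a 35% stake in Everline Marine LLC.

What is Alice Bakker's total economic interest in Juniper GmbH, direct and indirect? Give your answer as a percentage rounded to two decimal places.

31.85%

Alice reaches Juniper along 3 paths.
Via Thornfield: 88% × 30% = 26.4%.
Via Pellion → Everline → Arbor: 55% × 35% × 100% × 10% = 1.925%.
Via Tessera → Everline → Arbor: 88% × 40% × 100% × 10% = 3.52%.
Total: 26.4% + 1.925% + 3.52% = 31.845%.
Rounded: 31.85%.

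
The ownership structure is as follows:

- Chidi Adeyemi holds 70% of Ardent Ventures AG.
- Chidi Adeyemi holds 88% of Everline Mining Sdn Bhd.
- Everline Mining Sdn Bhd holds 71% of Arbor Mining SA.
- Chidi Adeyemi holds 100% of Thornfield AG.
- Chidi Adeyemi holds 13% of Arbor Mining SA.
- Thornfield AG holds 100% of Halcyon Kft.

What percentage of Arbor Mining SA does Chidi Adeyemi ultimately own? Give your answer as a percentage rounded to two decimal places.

Chidi reaches Arbor along 2 paths.
Via Everline: 88% × 71% = 62.48%.
Direct stake: 13% = 13%.
Total: 62.48% + 13% = 75.48%.

75.48%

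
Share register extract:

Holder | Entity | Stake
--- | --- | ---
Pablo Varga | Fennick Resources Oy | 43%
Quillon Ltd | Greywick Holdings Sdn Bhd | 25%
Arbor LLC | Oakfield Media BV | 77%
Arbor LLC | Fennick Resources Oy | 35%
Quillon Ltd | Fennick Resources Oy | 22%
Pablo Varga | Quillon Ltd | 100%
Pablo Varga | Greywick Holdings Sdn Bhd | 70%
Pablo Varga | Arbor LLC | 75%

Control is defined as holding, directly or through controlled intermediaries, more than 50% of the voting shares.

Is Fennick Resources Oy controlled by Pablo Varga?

Yes

Pablo holds 75% of Arbor, so Pablo controls Arbor.
Pablo holds 100% of Quillon, so Pablo controls Quillon.
Arbor and Quillon and Pablo together hold 35% + 22% + 43% = 100% of Fennick, so Pablo controls Fennick.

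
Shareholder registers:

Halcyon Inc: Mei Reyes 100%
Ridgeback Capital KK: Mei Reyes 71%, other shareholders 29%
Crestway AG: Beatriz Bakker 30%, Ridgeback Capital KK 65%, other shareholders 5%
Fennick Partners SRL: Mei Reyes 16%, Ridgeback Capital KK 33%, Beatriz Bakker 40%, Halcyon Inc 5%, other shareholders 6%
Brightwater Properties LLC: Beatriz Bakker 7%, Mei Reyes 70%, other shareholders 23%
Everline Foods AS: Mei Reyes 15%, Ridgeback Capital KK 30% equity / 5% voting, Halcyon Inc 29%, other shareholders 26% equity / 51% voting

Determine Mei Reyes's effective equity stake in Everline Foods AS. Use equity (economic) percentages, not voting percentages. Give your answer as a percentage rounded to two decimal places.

Mei reaches Everline along 3 paths.
Direct stake: 15% = 15%.
Via Ridgeback: 71% × 30% = 21.3%.
Via Halcyon: 100% × 29% = 29%.
Total: 15% + 21.3% + 29% = 65.3%.
Rounded: 65.30%.

65.30%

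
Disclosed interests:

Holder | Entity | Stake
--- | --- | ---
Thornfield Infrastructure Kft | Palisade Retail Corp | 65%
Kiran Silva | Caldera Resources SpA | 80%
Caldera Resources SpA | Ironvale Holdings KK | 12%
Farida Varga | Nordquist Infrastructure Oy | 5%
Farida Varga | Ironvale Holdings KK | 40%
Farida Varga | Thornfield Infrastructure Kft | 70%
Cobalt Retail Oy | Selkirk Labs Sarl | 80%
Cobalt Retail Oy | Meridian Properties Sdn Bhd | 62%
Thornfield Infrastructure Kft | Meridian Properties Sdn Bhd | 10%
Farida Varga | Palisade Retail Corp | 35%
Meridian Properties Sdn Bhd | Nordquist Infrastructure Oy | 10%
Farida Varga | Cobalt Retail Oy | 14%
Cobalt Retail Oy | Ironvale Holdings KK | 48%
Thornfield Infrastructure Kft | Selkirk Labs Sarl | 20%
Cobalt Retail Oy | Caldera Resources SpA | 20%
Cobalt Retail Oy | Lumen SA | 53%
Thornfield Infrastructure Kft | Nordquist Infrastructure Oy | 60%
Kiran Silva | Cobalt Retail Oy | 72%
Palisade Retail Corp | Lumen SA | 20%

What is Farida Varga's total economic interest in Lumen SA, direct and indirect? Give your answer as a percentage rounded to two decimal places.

Farida reaches Lumen along 3 paths.
Via Thornfield → Palisade: 70% × 65% × 20% = 9.1%.
Via Palisade: 35% × 20% = 7%.
Via Cobalt: 14% × 53% = 7.42%.
Total: 9.1% + 7% + 7.42% = 23.52%.

23.52%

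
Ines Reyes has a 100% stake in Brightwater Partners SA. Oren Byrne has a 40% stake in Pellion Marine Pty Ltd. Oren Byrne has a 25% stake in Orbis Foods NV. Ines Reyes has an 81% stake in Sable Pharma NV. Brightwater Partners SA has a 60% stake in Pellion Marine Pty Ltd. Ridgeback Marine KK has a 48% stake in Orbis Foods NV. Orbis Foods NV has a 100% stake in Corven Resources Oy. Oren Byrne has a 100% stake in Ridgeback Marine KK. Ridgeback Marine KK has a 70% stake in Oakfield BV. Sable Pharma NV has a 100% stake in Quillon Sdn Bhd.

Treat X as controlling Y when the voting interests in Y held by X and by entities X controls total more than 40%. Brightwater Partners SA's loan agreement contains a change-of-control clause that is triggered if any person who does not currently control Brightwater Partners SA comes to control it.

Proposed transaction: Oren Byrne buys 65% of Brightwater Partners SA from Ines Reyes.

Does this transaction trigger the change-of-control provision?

The purchase adds only to Oren's holdings (Ines's stake shrinks), so Oren is the only person who could newly come to control Brightwater.
Oren holds 100% of Ridgeback, so Oren controls Ridgeback.
Ridgeback holds 70% of Oakfield, so Oren controls Oakfield.
Ridgeback and Oren together hold 48% + 25% = 73% of Orbis, so Oren controls Orbis.
Orbis holds 100% of Corven, so Oren controls Corven.
Neither Oren nor any entity Oren controls holds any voting interest in Brightwater.
So before the transaction, Oren does not control Brightwater.
After the purchase, Oren holds 65% of Brightwater directly, and Ines's stake falls to 35%.
Oren holds 65% of Brightwater, so Oren controls Brightwater.
Oren did not control Brightwater before and does after, so the clause is triggered.

Yes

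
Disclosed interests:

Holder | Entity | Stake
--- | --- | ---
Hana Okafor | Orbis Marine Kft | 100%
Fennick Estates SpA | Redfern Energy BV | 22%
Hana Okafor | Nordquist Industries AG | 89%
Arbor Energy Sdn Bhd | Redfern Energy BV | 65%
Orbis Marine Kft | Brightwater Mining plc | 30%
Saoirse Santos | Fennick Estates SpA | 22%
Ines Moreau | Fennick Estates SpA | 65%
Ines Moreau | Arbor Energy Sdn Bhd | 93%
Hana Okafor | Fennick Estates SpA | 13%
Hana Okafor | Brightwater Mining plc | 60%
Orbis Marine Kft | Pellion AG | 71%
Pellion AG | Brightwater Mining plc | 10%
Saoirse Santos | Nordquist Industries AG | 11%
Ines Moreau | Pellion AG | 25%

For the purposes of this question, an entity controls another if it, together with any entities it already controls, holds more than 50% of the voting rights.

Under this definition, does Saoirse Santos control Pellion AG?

No

Saoirse's largest direct stake is 22% in Fennick, which does not meet the threshold, so Saoirse controls no company.
Neither Saoirse nor any entity Saoirse controls holds any voting interest in Pellion.
So Saoirse does not control Pellion.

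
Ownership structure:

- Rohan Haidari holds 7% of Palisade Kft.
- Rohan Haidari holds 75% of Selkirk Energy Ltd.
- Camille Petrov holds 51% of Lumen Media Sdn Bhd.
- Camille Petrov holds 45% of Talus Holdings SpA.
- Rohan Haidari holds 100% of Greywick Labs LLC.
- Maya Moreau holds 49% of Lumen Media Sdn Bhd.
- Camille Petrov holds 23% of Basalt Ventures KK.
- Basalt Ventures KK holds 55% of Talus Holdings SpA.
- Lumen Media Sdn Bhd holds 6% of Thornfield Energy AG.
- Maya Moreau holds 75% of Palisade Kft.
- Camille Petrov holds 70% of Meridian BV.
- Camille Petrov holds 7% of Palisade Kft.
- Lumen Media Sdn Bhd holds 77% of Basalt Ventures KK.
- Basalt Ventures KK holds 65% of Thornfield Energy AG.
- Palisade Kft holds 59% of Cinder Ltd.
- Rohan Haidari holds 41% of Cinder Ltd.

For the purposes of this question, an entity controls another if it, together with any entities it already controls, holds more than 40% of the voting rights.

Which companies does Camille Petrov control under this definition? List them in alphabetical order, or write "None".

Camille holds 51% of Lumen, so Camille controls Lumen.
Lumen and Camille together hold 77% + 23% = 100% of Basalt, so Camille controls Basalt.
Camille holds 70% of Meridian, so Camille controls Meridian.
Basalt and Camille together hold 55% + 45% = 100% of Talus, so Camille controls Talus.
Lumen and Basalt together hold 6% + 65% = 71% of Thornfield, so Camille controls Thornfield.
No other company's threshold is met.

Basalt Ventures KK, Lumen Media Sdn Bhd, Meridian BV, Talus Holdings SpA, Thornfield Energy AG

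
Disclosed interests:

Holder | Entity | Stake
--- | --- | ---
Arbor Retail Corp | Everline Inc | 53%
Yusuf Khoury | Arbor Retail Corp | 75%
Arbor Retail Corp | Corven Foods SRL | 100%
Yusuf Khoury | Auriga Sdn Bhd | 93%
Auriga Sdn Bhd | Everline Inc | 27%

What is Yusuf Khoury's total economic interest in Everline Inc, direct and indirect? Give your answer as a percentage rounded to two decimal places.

Yusuf reaches Everline along 2 paths.
Via Auriga: 93% × 27% = 25.11%.
Via Arbor: 75% × 53% = 39.75%.
Total: 25.11% + 39.75% = 64.86%.

64.86%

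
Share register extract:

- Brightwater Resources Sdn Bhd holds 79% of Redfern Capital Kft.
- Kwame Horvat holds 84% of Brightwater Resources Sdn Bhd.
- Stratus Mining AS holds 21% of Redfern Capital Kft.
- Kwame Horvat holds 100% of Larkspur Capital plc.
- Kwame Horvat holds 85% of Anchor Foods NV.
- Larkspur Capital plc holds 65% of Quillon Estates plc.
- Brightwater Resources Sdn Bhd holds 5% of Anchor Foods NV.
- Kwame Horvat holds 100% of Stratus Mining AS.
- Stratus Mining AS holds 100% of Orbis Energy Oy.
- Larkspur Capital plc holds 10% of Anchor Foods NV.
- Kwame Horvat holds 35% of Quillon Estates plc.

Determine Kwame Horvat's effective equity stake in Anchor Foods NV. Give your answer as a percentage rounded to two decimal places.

99.20%

Kwame reaches Anchor along 3 paths.
Via Larkspur: 100% × 10% = 10%.
Direct stake: 85% = 85%.
Via Brightwater: 84% × 5% = 4.2%.
Total: 10% + 85% + 4.2% = 99.2%.
Rounded: 99.20%.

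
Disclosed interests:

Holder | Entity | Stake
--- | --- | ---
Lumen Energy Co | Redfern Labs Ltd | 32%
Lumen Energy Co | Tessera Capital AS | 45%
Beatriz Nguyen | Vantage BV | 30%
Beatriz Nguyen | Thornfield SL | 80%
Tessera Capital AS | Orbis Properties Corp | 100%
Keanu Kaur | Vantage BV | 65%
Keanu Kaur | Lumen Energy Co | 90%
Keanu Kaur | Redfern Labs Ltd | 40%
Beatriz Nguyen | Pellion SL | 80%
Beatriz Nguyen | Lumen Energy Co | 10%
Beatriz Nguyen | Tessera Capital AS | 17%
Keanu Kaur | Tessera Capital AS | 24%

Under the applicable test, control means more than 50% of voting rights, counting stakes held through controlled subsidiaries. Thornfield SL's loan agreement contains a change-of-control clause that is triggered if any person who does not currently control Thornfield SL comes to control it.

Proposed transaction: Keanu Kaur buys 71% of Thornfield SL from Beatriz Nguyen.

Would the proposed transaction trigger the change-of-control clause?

Yes

The purchase adds only to Keanu's holdings (Beatriz's stake shrinks), so Keanu is the only person who could newly come to control Thornfield.
Keanu holds 65% of Vantage, so Keanu controls Vantage.
Keanu holds 90% of Lumen, so Keanu controls Lumen.
Lumen and Keanu together hold 45% + 24% = 69% of Tessera, so Keanu controls Tessera.
Tessera holds 100% of Orbis, so Keanu controls Orbis.
Lumen and Keanu together hold 32% + 40% = 72% of Redfern, so Keanu controls Redfern.
Neither Keanu nor any entity Keanu controls holds any voting interest in Thornfield.
So before the transaction, Keanu does not control Thornfield.
After the purchase, Keanu holds 71% of Thornfield directly, and Beatriz's stake falls to 9%.
Keanu holds 71% of Thornfield, so Keanu controls Thornfield.
Keanu did not control Thornfield before and does after, so the clause is triggered.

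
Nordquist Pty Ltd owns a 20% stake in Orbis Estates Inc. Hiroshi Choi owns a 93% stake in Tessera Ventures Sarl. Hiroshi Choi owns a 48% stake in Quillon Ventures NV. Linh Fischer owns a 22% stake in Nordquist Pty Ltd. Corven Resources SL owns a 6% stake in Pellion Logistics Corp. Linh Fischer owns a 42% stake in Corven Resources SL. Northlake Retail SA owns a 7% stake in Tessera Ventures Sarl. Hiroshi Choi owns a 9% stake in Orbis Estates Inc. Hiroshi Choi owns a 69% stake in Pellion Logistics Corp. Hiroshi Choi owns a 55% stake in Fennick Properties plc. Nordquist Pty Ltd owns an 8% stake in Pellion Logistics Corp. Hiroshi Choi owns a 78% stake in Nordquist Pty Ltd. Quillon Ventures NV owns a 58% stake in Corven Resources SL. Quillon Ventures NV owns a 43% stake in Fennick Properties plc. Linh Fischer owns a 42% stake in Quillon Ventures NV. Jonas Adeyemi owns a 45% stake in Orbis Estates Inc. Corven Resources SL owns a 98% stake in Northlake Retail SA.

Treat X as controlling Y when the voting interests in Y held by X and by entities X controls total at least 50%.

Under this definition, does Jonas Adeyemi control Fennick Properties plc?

No

Jonas's largest direct stake is 45% in Orbis, which does not meet the threshold, so Jonas controls no company.
Neither Jonas nor any entity Jonas controls holds any voting interest in Fennick.
So Jonas does not control Fennick.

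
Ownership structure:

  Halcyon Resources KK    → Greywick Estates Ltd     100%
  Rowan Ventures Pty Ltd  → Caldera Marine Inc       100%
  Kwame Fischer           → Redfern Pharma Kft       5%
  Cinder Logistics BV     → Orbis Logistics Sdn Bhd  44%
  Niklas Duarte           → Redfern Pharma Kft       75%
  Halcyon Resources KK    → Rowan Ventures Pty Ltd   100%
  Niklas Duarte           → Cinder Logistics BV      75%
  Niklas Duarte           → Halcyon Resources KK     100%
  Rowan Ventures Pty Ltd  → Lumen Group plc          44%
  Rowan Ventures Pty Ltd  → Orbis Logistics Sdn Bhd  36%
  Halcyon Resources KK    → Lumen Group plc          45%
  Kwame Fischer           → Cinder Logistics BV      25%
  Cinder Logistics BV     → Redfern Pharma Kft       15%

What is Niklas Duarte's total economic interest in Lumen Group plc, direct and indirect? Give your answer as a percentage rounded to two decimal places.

89.00%

Niklas reaches Lumen along 2 paths.
Via Halcyon: 100% × 45% = 45%.
Via Halcyon → Rowan: 100% × 100% × 44% = 44%.
Total: 45% + 44% = 89%.
Rounded: 89.00%.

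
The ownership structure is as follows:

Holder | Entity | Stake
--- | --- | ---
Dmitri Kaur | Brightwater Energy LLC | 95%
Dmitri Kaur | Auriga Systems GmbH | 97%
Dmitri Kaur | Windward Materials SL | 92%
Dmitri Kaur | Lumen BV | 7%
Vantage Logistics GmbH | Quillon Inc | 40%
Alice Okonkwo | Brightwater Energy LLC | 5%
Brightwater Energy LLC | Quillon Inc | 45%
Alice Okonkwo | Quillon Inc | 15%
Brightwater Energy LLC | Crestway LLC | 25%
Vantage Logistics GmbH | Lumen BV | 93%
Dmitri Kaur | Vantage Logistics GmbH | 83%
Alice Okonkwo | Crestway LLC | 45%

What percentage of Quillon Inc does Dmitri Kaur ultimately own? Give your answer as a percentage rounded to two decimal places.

Dmitri reaches Quillon along 2 paths.
Via Brightwater: 95% × 45% = 42.75%.
Via Vantage: 83% × 40% = 33.2%.
Total: 42.75% + 33.2% = 75.95%.

75.95%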